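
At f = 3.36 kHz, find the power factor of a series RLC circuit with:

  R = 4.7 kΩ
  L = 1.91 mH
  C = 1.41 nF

Step 1 — Angular frequency: ω = 2π·f = 2π·3360 = 2.111e+04 rad/s.
Step 2 — Component impedances:
  R: Z = R = 4700 Ω
  L: Z = jωL = j·2.111e+04·0.00191 = 0 + j40.32 Ω
  C: Z = 1/(jωC) = -j/(ω·C) = 0 - j3.359e+04 Ω
Step 3 — Series combination: Z_total = R + L + C = 4700 - j3.355e+04 Ω = 3.388e+04∠-82.0° Ω.
Step 4 — Power factor: PF = cos(φ) = Re(Z)/|Z| = 4700/3.388e+04 = 0.1387.
Step 5 — Type: Im(Z) = -3.355e+04 ⇒ leading (phase φ = -82.0°).

PF = 0.1387 (leading, φ = -82.0°)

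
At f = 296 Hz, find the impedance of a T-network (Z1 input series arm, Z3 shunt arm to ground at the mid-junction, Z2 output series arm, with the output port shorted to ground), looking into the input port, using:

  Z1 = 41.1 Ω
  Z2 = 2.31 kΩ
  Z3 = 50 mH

Step 1 — Angular frequency: ω = 2π·f = 2π·296 = 1860 rad/s.
Step 2 — Component impedances:
  Z1: Z = R = 41.1 Ω
  Z2: Z = R = 2310 Ω
  Z3: Z = jωL = j·1860·0.05 = 0 + j92.99 Ω
Step 3 — With the output port shorted to ground, the output series arm Z2 runs from the junction to ground; the shunt arm Z3 also runs from the junction to ground. They appear in parallel: Z3 || Z2 = 3.737 + j92.84 Ω.
Step 4 — Series with input arm Z1: Z_in = Z1 + (Z3 || Z2) = 44.84 + j92.84 Ω = 103.1∠64.2° Ω.

Z = 44.84 + j92.84 Ω = 103.1∠64.2° Ω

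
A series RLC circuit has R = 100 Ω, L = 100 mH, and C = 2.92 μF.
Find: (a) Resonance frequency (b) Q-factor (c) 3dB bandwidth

Step 1 — Resonance: ω₀ = 1/√(LC) = 1/√(0.1·2.92e-06) = 1851 rad/s.
Step 2 — f₀ = ω₀/(2π) = 294.5 Hz.
Step 3 — Series Q: Q = ω₀L/R = 1851·0.1/100 = 1.851.
Step 4 — Bandwidth: Δω = ω₀/Q = 1000 rad/s; BW = Δω/(2π) = 159.2 Hz.

(a) f₀ = 294.5 Hz  (b) Q = 1.851  (c) BW = 159.2 Hz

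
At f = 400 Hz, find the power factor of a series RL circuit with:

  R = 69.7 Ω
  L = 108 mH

Step 1 — Angular frequency: ω = 2π·f = 2π·400 = 2513 rad/s.
Step 2 — Component impedances:
  R: Z = R = 69.7 Ω
  L: Z = jωL = j·2513·0.108 = 0 + j271.4 Ω
Step 3 — Series combination: Z_total = R + L = 69.7 + j271.4 Ω = 280.2∠75.6° Ω.
Step 4 — Power factor: PF = cos(φ) = Re(Z)/|Z| = 69.7/280.24 = 0.2487.
Step 5 — Type: Im(Z) = 271.4 ⇒ lagging (phase φ = 75.6°).

PF = 0.2487 (lagging, φ = 75.6°)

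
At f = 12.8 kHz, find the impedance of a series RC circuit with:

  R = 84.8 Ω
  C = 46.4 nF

Step 1 — Angular frequency: ω = 2π·f = 2π·1.28e+04 = 8.042e+04 rad/s.
Step 2 — Component impedances:
  R: Z = R = 84.8 Ω
  C: Z = 1/(jωC) = -j/(ω·C) = 0 - j268 Ω
Step 3 — Series combination: Z_total = R + C = 84.8 - j268 Ω = 281.1∠-72.4° Ω.

Z = 84.8 - j268 Ω = 281.1∠-72.4° Ω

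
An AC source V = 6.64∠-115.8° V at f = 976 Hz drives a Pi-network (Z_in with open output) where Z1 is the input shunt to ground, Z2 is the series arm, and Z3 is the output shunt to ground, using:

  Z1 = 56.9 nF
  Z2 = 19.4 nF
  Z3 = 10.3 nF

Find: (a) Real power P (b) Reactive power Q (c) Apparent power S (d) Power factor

Step 1 — Angular frequency: ω = 2π·f = 2π·976 = 6132 rad/s.
Step 2 — Component impedances:
  Z1: Z = 1/(jωC) = -j/(ω·C) = 0 - j2866 Ω
  Z2: Z = 1/(jωC) = -j/(ω·C) = 0 - j8406 Ω
  Z3: Z = 1/(jωC) = -j/(ω·C) = 0 - j1.583e+04 Ω
Step 3 — With open output, the series arm Z2 and the output shunt Z3 appear in series to ground: Z2 + Z3 = 0 - j2.424e+04 Ω.
Step 4 — Parallel with input shunt Z1: Z_in = Z1 || (Z2 + Z3) = 0 - j2563 Ω = 2563∠-90.0° Ω.
Step 5 — Source phasor: V = 6.64∠-115.8° V = -2.89 - j5.978 V.
Step 6 — Current: I = V / Z = 0.002333 - j0.001128 A = 0.002591∠-25.8° A.
Step 7 — Complex power: S = V·I* = 0 - j0.0172 VA.
Step 8 — Real power: P = Re(S) = 0 W.
Step 9 — Reactive power: Q = Im(S) = -0.0172 VAR.
Step 10 — Apparent power: |S| = 0.0172 VA.
Step 11 — Power factor: PF = P/|S| = 0 (leading).

(a) P = 0 W  (b) Q = -0.0172 VAR  (c) S = 0.0172 VA  (d) PF = 0 (leading)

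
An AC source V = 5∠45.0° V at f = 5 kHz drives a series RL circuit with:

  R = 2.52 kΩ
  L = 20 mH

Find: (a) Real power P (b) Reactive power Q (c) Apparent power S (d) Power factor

Step 1 — Angular frequency: ω = 2π·f = 2π·5000 = 3.142e+04 rad/s.
Step 2 — Component impedances:
  R: Z = R = 2520 Ω
  L: Z = jωL = j·3.142e+04·0.02 = 0 + j628.3 Ω
Step 3 — Series combination: Z_total = R + L = 2520 + j628.3 Ω = 2597∠14.0° Ω.
Step 4 — Source phasor: V = 5∠45.0° V = 3.536 + j3.536 V.
Step 5 — Current: I = V / Z = 0.00165 + j0.0009915 A = 0.001925∠31.0° A.
Step 6 — Complex power: S = V·I* = 0.00934 + j0.002329 VA.
Step 7 — Real power: P = Re(S) = 0.00934 W.
Step 8 — Reactive power: Q = Im(S) = 0.002329 VAR.
Step 9 — Apparent power: |S| = 0.009626 VA.
Step 10 — Power factor: PF = P/|S| = 0.9703 (lagging).

(a) P = 0.00934 W  (b) Q = 0.002329 VAR  (c) S = 0.009626 VA  (d) PF = 0.9703 (lagging)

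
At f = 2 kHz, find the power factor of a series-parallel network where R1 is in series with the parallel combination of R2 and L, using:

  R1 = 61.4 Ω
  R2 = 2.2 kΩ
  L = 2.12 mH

Step 1 — Angular frequency: ω = 2π·f = 2π·2000 = 1.257e+04 rad/s.
Step 2 — Component impedances:
  R1: Z = R = 61.4 Ω
  R2: Z = R = 2200 Ω
  L: Z = jωL = j·1.257e+04·0.00212 = 0 + j26.64 Ω
Step 3 — Parallel branch: R2 || L = 1/(1/R2 + 1/L) = 0.3226 + j26.64 Ω.
Step 4 — Series with R1: Z_total = R1 + (R2 || L) = 61.72 + j26.64 Ω = 67.22∠23.3° Ω.
Step 5 — Power factor: PF = cos(φ) = Re(Z)/|Z| = 61.72256/67.22494 = 0.9181.
Step 6 — Type: Im(Z) = 26.64 ⇒ lagging (phase φ = 23.3°).

PF = 0.9181 (lagging, φ = 23.3°)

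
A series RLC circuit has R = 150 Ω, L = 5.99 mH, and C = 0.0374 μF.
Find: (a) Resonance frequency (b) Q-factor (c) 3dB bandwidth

Step 1 — Resonance: ω₀ = 1/√(LC) = 1/√(0.00599·3.74e-08) = 6.681e+04 rad/s.
Step 2 — f₀ = ω₀/(2π) = 1.063e+04 Hz.
Step 3 — Series Q: Q = ω₀L/R = 6.681e+04·0.00599/150 = 2.668.
Step 4 — Bandwidth: Δω = ω₀/Q = 2.504e+04 rad/s; BW = Δω/(2π) = 3986 Hz.

(a) f₀ = 1.063e+04 Hz  (b) Q = 2.668  (c) BW = 3986 Hz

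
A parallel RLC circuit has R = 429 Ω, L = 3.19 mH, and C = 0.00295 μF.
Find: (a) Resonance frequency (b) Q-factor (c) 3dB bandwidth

Step 1 — Resonance: ω₀ = 1/√(LC) = 1/√(0.00319·2.95e-09) = 3.26e+05 rad/s.
Step 2 — f₀ = ω₀/(2π) = 5.188e+04 Hz.
Step 3 — Parallel Q: Q = R/(ω₀L) = 429/(3.26e+05·0.00319) = 0.4125.
Step 4 — Bandwidth: Δω = ω₀/Q = 7.902e+05 rad/s; BW = Δω/(2π) = 1.258e+05 Hz.

(a) f₀ = 5.188e+04 Hz  (b) Q = 0.4125  (c) BW = 1.258e+05 Hz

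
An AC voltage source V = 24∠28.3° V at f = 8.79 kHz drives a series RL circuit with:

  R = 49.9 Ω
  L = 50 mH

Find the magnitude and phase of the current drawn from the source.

Step 1 — Angular frequency: ω = 2π·f = 2π·8790 = 5.523e+04 rad/s.
Step 2 — Component impedances:
  R: Z = R = 49.9 Ω
  L: Z = jωL = j·5.523e+04·0.05 = 0 + j2761 Ω
Step 3 — Series combination: Z_total = R + L = 49.9 + j2761 Ω = 2762∠89.0° Ω.
Step 4 — Source phasor: V = 24∠28.3° V = 21.13 + j11.38 V.
Step 5 — Ohm's law: I = V / Z_total = (21.13 + j11.38) / (49.9 + j2761) = 0.004257 - j0.007575 A.
Step 6 — Convert to polar: |I| = 0.00869 A, ∠I = -60.7°.

I = 0.00869∠-60.7° A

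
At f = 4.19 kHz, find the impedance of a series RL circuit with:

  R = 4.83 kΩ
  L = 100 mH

Step 1 — Angular frequency: ω = 2π·f = 2π·4190 = 2.633e+04 rad/s.
Step 2 — Component impedances:
  R: Z = R = 4830 Ω
  L: Z = jωL = j·2.633e+04·0.1 = 0 + j2633 Ω
Step 3 — Series combination: Z_total = R + L = 4830 + j2633 Ω = 5501∠28.6° Ω.

Z = 4830 + j2633 Ω = 5501∠28.6° Ω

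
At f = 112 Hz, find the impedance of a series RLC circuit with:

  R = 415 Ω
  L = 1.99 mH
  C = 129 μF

Step 1 — Angular frequency: ω = 2π·f = 2π·112 = 703.7 rad/s.
Step 2 — Component impedances:
  R: Z = R = 415 Ω
  L: Z = jωL = j·703.7·0.00199 = 0 + j1.4 Ω
  C: Z = 1/(jωC) = -j/(ω·C) = 0 - j11.02 Ω
Step 3 — Series combination: Z_total = R + L + C = 415 - j9.615 Ω = 415.1∠-1.3° Ω.

Z = 415 - j9.615 Ω = 415.1∠-1.3° Ω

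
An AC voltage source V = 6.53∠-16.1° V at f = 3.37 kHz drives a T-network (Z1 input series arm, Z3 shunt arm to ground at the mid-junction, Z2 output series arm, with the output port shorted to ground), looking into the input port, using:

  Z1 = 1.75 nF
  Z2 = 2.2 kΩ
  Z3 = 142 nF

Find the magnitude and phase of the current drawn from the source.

Step 1 — Angular frequency: ω = 2π·f = 2π·3370 = 2.117e+04 rad/s.
Step 2 — Component impedances:
  Z1: Z = 1/(jωC) = -j/(ω·C) = 0 - j2.699e+04 Ω
  Z2: Z = R = 2200 Ω
  Z3: Z = 1/(jωC) = -j/(ω·C) = 0 - j332.6 Ω
Step 3 — With the output port shorted to ground, the output series arm Z2 runs from the junction to ground; the shunt arm Z3 also runs from the junction to ground. They appear in parallel: Z3 || Z2 = 49.15 - j325.2 Ω.
Step 4 — Series with input arm Z1: Z_in = Z1 + (Z3 || Z2) = 49.15 - j2.731e+04 Ω = 2.731e+04∠-89.9° Ω.
Step 5 — Source phasor: V = 6.53∠-16.1° V = 6.274 - j1.811 V.
Step 6 — Ohm's law: I = V / Z_total = (6.274 - j1.811) / (49.15 - j2.731e+04) = 6.672e-05 + j0.0002296 A.
Step 7 — Convert to polar: |I| = 0.0002391 A, ∠I = 73.8°.

I = 0.0002391∠73.8° A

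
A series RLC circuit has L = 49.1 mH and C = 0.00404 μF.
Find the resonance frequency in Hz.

Step 1 — Resonance condition Im(Z)=0 gives ω₀ = 1/√(LC).
Step 2 — ω₀ = 1/√(0.0491·4.04e-09) = 7.1e+04 rad/s.
Step 3 — f₀ = ω₀/(2π) = 1.13e+04 Hz.

f₀ = 1.13e+04 Hz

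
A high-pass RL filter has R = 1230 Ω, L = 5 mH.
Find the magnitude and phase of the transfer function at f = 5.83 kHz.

Step 1 — Angular frequency: ω = 2π·5830 = 3.663e+04 rad/s.
Step 2 — Transfer function: H(jω) = jωL/(R + jωL).
Step 3 — Numerator jωL = j·183.2; denominator R + jωL = 1230 + j183.2.
Step 4 — H = 0.02169 + j0.1457.
Step 5 — Magnitude: |H| = 0.1473 (-16.6 dB); phase: φ = 81.5°.

|H| = 0.1473 (-16.6 dB), φ = 81.5°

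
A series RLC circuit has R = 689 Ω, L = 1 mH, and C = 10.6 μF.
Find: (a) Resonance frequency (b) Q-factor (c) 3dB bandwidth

Step 1 — Resonance: ω₀ = 1/√(LC) = 1/√(0.001·1.06e-05) = 9713 rad/s.
Step 2 — f₀ = ω₀/(2π) = 1546 Hz.
Step 3 — Series Q: Q = ω₀L/R = 9713·0.001/689 = 0.0141.
Step 4 — Bandwidth: Δω = ω₀/Q = 6.89e+05 rad/s; BW = Δω/(2π) = 1.097e+05 Hz.

(a) f₀ = 1546 Hz  (b) Q = 0.0141  (c) BW = 1.097e+05 Hz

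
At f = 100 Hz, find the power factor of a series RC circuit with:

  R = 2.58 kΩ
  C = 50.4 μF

Step 1 — Angular frequency: ω = 2π·f = 2π·100 = 628.3 rad/s.
Step 2 — Component impedances:
  R: Z = R = 2580 Ω
  C: Z = 1/(jωC) = -j/(ω·C) = 0 - j31.58 Ω
Step 3 — Series combination: Z_total = R + C = 2580 - j31.58 Ω = 2580∠-0.7° Ω.
Step 4 — Power factor: PF = cos(φ) = Re(Z)/|Z| = 2580/2580.2 = 0.9999.
Step 5 — Type: Im(Z) = -31.58 ⇒ leading (phase φ = -0.7°).

PF = 0.9999 (leading, φ = -0.7°)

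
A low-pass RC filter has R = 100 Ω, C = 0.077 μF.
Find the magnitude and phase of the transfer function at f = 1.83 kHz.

Step 1 — Angular frequency: ω = 2π·1830 = 1.15e+04 rad/s.
Step 2 — Transfer function: H(jω) = 1/(1 + jωRC).
Step 3 — Denominator: 1 + jωRC = 1 + j·1.15e+04·100·7.7e-08 = 1 + j0.08854.
Step 4 — H = 0.9922 - j0.08785.
Step 5 — Magnitude: |H| = 0.9961 (-0.0 dB); phase: φ = -5.1°.

|H| = 0.9961 (-0.0 dB), φ = -5.1°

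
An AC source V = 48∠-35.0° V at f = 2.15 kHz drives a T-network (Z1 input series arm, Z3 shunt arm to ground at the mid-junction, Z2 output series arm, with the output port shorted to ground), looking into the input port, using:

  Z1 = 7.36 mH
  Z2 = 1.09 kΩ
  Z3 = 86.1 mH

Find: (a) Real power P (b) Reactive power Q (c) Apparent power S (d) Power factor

Step 1 — Angular frequency: ω = 2π·f = 2π·2150 = 1.351e+04 rad/s.
Step 2 — Component impedances:
  Z1: Z = jωL = j·1.351e+04·0.00736 = 0 + j99.43 Ω
  Z2: Z = R = 1090 Ω
  Z3: Z = jωL = j·1.351e+04·0.0861 = 0 + j1163 Ω
Step 3 — With the output port shorted to ground, the output series arm Z2 runs from the junction to ground; the shunt arm Z3 also runs from the junction to ground. They appear in parallel: Z3 || Z2 = 580.3 + j543.9 Ω.
Step 4 — Series with input arm Z1: Z_in = Z1 + (Z3 || Z2) = 580.3 + j643.3 Ω = 866.4∠47.9° Ω.
Step 5 — Source phasor: V = 48∠-35.0° V = 39.32 - j27.53 V.
Step 6 — Current: I = V / Z = 0.006805 - j0.05498 A = 0.0554∠-82.9° A.
Step 7 — Complex power: S = V·I* = 1.781 + j1.975 VA.
Step 8 — Real power: P = Re(S) = 1.781 W.
Step 9 — Reactive power: Q = Im(S) = 1.975 VAR.
Step 10 — Apparent power: |S| = 2.659 VA.
Step 11 — Power factor: PF = P/|S| = 0.6698 (lagging).

(a) P = 1.781 W  (b) Q = 1.975 VAR  (c) S = 2.659 VA  (d) PF = 0.6698 (lagging)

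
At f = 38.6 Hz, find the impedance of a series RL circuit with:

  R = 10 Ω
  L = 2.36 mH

Step 1 — Angular frequency: ω = 2π·f = 2π·38.6 = 242.5 rad/s.
Step 2 — Component impedances:
  R: Z = R = 10 Ω
  L: Z = jωL = j·242.5·0.00236 = 0 + j0.5724 Ω
Step 3 — Series combination: Z_total = R + L = 10 + j0.5724 Ω = 10.02∠3.3° Ω.

Z = 10 + j0.5724 Ω = 10.02∠3.3° Ω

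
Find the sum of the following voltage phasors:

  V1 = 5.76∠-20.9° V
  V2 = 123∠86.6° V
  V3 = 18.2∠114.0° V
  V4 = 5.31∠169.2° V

Step 1 — Convert each phasor to rectangular form:
  V1 = 5.76·(cos(-20.9°) + j·sin(-20.9°)) = 5.381 - j2.055 V
  V2 = 123·(cos(86.6°) + j·sin(86.6°)) = 7.295 + j122.8 V
  V3 = 18.2·(cos(114.0°) + j·sin(114.0°)) = -7.403 + j16.63 V
  V4 = 5.31·(cos(169.2°) + j·sin(169.2°)) = -5.216 + j0.995 V
Step 2 — Sum components: V_total = 0.05715 + j138.4 V.
Step 3 — Convert to polar: |V_total| = 138.4 V, ∠V_total = 90.0°.

V_total = 138.4∠90.0° V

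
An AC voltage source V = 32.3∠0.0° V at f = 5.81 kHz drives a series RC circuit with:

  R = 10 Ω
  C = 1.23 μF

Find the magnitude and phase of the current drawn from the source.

Step 1 — Angular frequency: ω = 2π·f = 2π·5810 = 3.651e+04 rad/s.
Step 2 — Component impedances:
  R: Z = R = 10 Ω
  C: Z = 1/(jωC) = -j/(ω·C) = 0 - j22.27 Ω
Step 3 — Series combination: Z_total = R + C = 10 - j22.27 Ω = 24.41∠-65.8° Ω.
Step 4 — Source phasor: V = 32.3∠0.0° V = 32.3 V.
Step 5 — Ohm's law: I = V / Z_total = (32.3) / (10 - j22.27) = 0.542 + j1.207 A.
Step 6 — Convert to polar: |I| = 1.323 A, ∠I = 65.8°.

I = 1.323∠65.8° A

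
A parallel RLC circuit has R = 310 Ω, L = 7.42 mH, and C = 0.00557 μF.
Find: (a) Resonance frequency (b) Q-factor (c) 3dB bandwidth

Step 1 — Resonance: ω₀ = 1/√(LC) = 1/√(0.00742·5.57e-09) = 1.556e+05 rad/s.
Step 2 — f₀ = ω₀/(2π) = 2.476e+04 Hz.
Step 3 — Parallel Q: Q = R/(ω₀L) = 310/(1.556e+05·0.00742) = 0.2686.
Step 4 — Bandwidth: Δω = ω₀/Q = 5.791e+05 rad/s; BW = Δω/(2π) = 9.217e+04 Hz.

(a) f₀ = 2.476e+04 Hz  (b) Q = 0.2686  (c) BW = 9.217e+04 Hz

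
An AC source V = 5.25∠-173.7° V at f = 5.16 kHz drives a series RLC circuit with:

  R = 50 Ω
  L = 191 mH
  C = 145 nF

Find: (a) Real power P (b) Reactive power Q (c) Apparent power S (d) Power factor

Step 1 — Angular frequency: ω = 2π·f = 2π·5160 = 3.242e+04 rad/s.
Step 2 — Component impedances:
  R: Z = R = 50 Ω
  L: Z = jωL = j·3.242e+04·0.191 = 0 + j6192 Ω
  C: Z = 1/(jωC) = -j/(ω·C) = 0 - j212.7 Ω
Step 3 — Series combination: Z_total = R + L + C = 50 + j5980 Ω = 5980∠89.5° Ω.
Step 4 — Source phasor: V = 5.25∠-173.7° V = -5.218 - j0.5761 V.
Step 5 — Current: I = V / Z = -0.0001036 + j0.0008718 A = 0.0008779∠96.8° A.
Step 6 — Complex power: S = V·I* = 3.854e-05 + j0.004609 VA.
Step 7 — Real power: P = Re(S) = 3.854e-05 W.
Step 8 — Reactive power: Q = Im(S) = 0.004609 VAR.
Step 9 — Apparent power: |S| = 0.004609 VA.
Step 10 — Power factor: PF = P/|S| = 0.008361 (lagging).

(a) P = 3.854e-05 W  (b) Q = 0.004609 VAR  (c) S = 0.004609 VA  (d) PF = 0.008361 (lagging)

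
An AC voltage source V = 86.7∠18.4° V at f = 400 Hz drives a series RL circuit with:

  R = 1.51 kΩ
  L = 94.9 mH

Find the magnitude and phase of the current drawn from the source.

Step 1 — Angular frequency: ω = 2π·f = 2π·400 = 2513 rad/s.
Step 2 — Component impedances:
  R: Z = R = 1510 Ω
  L: Z = jωL = j·2513·0.0949 = 0 + j238.5 Ω
Step 3 — Series combination: Z_total = R + L = 1510 + j238.5 Ω = 1529∠9.0° Ω.
Step 4 — Source phasor: V = 86.7∠18.4° V = 82.27 + j27.37 V.
Step 5 — Ohm's law: I = V / Z_total = (82.27 + j27.37) / (1510 + j238.5) = 0.05595 + j0.009286 A.
Step 6 — Convert to polar: |I| = 0.05671 A, ∠I = 9.4°.

I = 0.05671∠9.4° A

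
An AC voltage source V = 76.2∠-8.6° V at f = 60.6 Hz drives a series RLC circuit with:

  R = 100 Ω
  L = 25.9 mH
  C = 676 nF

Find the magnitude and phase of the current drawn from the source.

Step 1 — Angular frequency: ω = 2π·f = 2π·60.6 = 380.8 rad/s.
Step 2 — Component impedances:
  R: Z = R = 100 Ω
  L: Z = jωL = j·380.8·0.0259 = 0 + j9.862 Ω
  C: Z = 1/(jωC) = -j/(ω·C) = 0 - j3885 Ω
Step 3 — Series combination: Z_total = R + L + C = 100 - j3875 Ω = 3877∠-88.5° Ω.
Step 4 — Source phasor: V = 76.2∠-8.6° V = 75.34 - j11.39 V.
Step 5 — Ohm's law: I = V / Z_total = (75.34 - j11.39) / (100 - j3875) = 0.00344 + j0.01935 A.
Step 6 — Convert to polar: |I| = 0.01966 A, ∠I = 79.9°.

I = 0.01966∠79.9° A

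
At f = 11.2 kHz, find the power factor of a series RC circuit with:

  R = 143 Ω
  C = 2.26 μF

Step 1 — Angular frequency: ω = 2π·f = 2π·1.12e+04 = 7.037e+04 rad/s.
Step 2 — Component impedances:
  R: Z = R = 143 Ω
  C: Z = 1/(jωC) = -j/(ω·C) = 0 - j6.288 Ω
Step 3 — Series combination: Z_total = R + C = 143 - j6.288 Ω = 143.1∠-2.5° Ω.
Step 4 — Power factor: PF = cos(φ) = Re(Z)/|Z| = 143/143.14 = 0.999.
Step 5 — Type: Im(Z) = -6.288 ⇒ leading (phase φ = -2.5°).

PF = 0.999 (leading, φ = -2.5°)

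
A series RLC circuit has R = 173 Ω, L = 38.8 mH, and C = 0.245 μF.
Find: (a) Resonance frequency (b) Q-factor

Step 1 — Resonance condition Im(Z)=0 gives ω₀ = 1/√(LC).
Step 2 — ω₀ = 1/√(0.0388·2.45e-07) = 1.026e+04 rad/s.
Step 3 — f₀ = ω₀/(2π) = 1632 Hz.
Step 4 — Series Q: Q = ω₀L/R = 1.026e+04·0.0388/173 = 2.3.

(a) f₀ = 1632 Hz  (b) Q = 2.3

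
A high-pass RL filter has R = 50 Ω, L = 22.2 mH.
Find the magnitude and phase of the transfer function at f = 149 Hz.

Step 1 — Angular frequency: ω = 2π·149 = 936.2 rad/s.
Step 2 — Transfer function: H(jω) = jωL/(R + jωL).
Step 3 — Numerator jωL = j·20.78; denominator R + jωL = 50 + j20.78.
Step 4 — H = 0.1473 + j0.3544.
Step 5 — Magnitude: |H| = 0.3838 (-8.3 dB); phase: φ = 67.4°.

|H| = 0.3838 (-8.3 dB), φ = 67.4°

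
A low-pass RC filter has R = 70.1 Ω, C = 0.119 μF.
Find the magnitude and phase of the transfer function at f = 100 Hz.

Step 1 — Angular frequency: ω = 2π·100 = 628.3 rad/s.
Step 2 — Transfer function: H(jω) = 1/(1 + jωRC).
Step 3 — Denominator: 1 + jωRC = 1 + j·628.3·70.1·1.19e-07 = 1 + j0.005241.
Step 4 — H = 1 - j0.005241.
Step 5 — Magnitude: |H| = 1 (-0.0 dB); phase: φ = -0.3°.

|H| = 1 (-0.0 dB), φ = -0.3°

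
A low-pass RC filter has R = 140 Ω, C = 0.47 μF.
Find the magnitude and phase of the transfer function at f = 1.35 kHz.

Step 1 — Angular frequency: ω = 2π·1350 = 8482 rad/s.
Step 2 — Transfer function: H(jω) = 1/(1 + jωRC).
Step 3 — Denominator: 1 + jωRC = 1 + j·8482·140·4.7e-07 = 1 + j0.5581.
Step 4 — H = 0.7625 - j0.4256.
Step 5 — Magnitude: |H| = 0.8732 (-1.2 dB); phase: φ = -29.2°.

|H| = 0.8732 (-1.2 dB), φ = -29.2°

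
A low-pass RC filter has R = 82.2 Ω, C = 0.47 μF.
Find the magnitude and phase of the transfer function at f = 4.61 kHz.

Step 1 — Angular frequency: ω = 2π·4610 = 2.897e+04 rad/s.
Step 2 — Transfer function: H(jω) = 1/(1 + jωRC).
Step 3 — Denominator: 1 + jωRC = 1 + j·2.897e+04·82.2·4.7e-07 = 1 + j1.119.
Step 4 — H = 0.444 - j0.4969.
Step 5 — Magnitude: |H| = 0.6663 (-3.5 dB); phase: φ = -48.2°.

|H| = 0.6663 (-3.5 dB), φ = -48.2°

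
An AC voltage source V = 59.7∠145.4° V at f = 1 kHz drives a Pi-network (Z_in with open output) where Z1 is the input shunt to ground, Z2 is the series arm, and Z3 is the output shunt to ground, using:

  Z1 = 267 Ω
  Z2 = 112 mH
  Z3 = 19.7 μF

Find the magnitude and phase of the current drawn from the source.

Step 1 — Angular frequency: ω = 2π·f = 2π·1000 = 6283 rad/s.
Step 2 — Component impedances:
  Z1: Z = R = 267 Ω
  Z2: Z = jωL = j·6283·0.112 = 0 + j703.7 Ω
  Z3: Z = 1/(jωC) = -j/(ω·C) = 0 - j8.079 Ω
Step 3 — With open output, the series arm Z2 and the output shunt Z3 appear in series to ground: Z2 + Z3 = 0 + j695.6 Ω.
Step 4 — Parallel with input shunt Z1: Z_in = Z1 || (Z2 + Z3) = 232.7 + j89.32 Ω = 249.3∠21.0° Ω.
Step 5 — Source phasor: V = 59.7∠145.4° V = -49.14 + j33.9 V.
Step 6 — Ohm's law: I = V / Z_total = (-49.14 + j33.9) / (232.7 + j89.32) = -0.1353 + j0.1976 A.
Step 7 — Convert to polar: |I| = 0.2395 A, ∠I = 124.4°.

I = 0.2395∠124.4° A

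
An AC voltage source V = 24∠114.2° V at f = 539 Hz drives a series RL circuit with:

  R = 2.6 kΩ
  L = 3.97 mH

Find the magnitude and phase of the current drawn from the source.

Step 1 — Angular frequency: ω = 2π·f = 2π·539 = 3387 rad/s.
Step 2 — Component impedances:
  R: Z = R = 2600 Ω
  L: Z = jωL = j·3387·0.00397 = 0 + j13.44 Ω
Step 3 — Series combination: Z_total = R + L = 2600 + j13.44 Ω = 2600∠0.3° Ω.
Step 4 — Source phasor: V = 24∠114.2° V = -9.838 + j21.89 V.
Step 5 — Ohm's law: I = V / Z_total = (-9.838 + j21.89) / (2600 + j13.44) = -0.00374 + j0.008439 A.
Step 6 — Convert to polar: |I| = 0.009231 A, ∠I = 113.9°.

I = 0.009231∠113.9° A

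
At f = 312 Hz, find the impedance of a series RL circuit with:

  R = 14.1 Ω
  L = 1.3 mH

Step 1 — Angular frequency: ω = 2π·f = 2π·312 = 1960 rad/s.
Step 2 — Component impedances:
  R: Z = R = 14.1 Ω
  L: Z = jωL = j·1960·0.0013 = 0 + j2.548 Ω
Step 3 — Series combination: Z_total = R + L = 14.1 + j2.548 Ω = 14.33∠10.2° Ω.

Z = 14.1 + j2.548 Ω = 14.33∠10.2° Ω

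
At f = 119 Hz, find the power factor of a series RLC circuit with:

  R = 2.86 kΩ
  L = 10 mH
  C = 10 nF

Step 1 — Angular frequency: ω = 2π·f = 2π·119 = 747.7 rad/s.
Step 2 — Component impedances:
  R: Z = R = 2860 Ω
  L: Z = jωL = j·747.7·0.01 = 0 + j7.477 Ω
  C: Z = 1/(jωC) = -j/(ω·C) = 0 - j1.337e+05 Ω
Step 3 — Series combination: Z_total = R + L + C = 2860 - j1.337e+05 Ω = 1.338e+05∠-88.8° Ω.
Step 4 — Power factor: PF = cos(φ) = Re(Z)/|Z| = 2860/1.338e+05 = 0.02138.
Step 5 — Type: Im(Z) = -1.337e+05 ⇒ leading (phase φ = -88.8°).

PF = 0.02138 (leading, φ = -88.8°)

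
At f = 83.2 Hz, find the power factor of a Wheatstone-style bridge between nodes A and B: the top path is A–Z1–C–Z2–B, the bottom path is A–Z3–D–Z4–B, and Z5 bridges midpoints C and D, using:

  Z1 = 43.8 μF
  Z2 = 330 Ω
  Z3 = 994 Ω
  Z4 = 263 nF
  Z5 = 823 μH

Step 1 — Angular frequency: ω = 2π·f = 2π·83.2 = 522.8 rad/s.
Step 2 — Component impedances:
  Z1: Z = 1/(jωC) = -j/(ω·C) = 0 - j43.67 Ω
  Z2: Z = R = 330 Ω
  Z3: Z = R = 994 Ω
  Z4: Z = 1/(jωC) = -j/(ω·C) = 0 - j7273 Ω
  Z5: Z = jωL = j·522.8·0.000823 = 0 + j0.4302 Ω
Step 3 — Bridge requires nodal analysis (the Z5 bridge couples midpoints C and D, so the two paths cannot be reduced to a simple series/parallel combination). Setting node B to ground and injecting 1 A at node A, the 3-node admittance system at A, C, D solves to V_A = Z_AB = 331.2 - j58.53 Ω = 336.4∠-10.0° Ω.
Step 4 — Power factor: PF = cos(φ) = Re(Z)/|Z| = 331.24/336.37 = 0.9847.
Step 5 — Type: Im(Z) = -58.53 ⇒ leading (phase φ = -10.0°).

PF = 0.9847 (leading, φ = -10.0°)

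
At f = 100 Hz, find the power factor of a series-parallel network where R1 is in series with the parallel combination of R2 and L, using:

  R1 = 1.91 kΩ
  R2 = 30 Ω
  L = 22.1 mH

Step 1 — Angular frequency: ω = 2π·f = 2π·100 = 628.3 rad/s.
Step 2 — Component impedances:
  R1: Z = R = 1910 Ω
  R2: Z = R = 30 Ω
  L: Z = jωL = j·628.3·0.0221 = 0 + j13.89 Ω
Step 3 — Parallel branch: R2 || L = 1/(1/R2 + 1/L) = 5.293 + j11.44 Ω.
Step 4 — Series with R1: Z_total = R1 + (R2 || L) = 1915 + j11.44 Ω = 1915∠0.3° Ω.
Step 5 — Power factor: PF = cos(φ) = Re(Z)/|Z| = 1915/1915 = 1.
Step 6 — Type: Im(Z) = 11.44 ⇒ lagging (phase φ = 0.3°).

PF = 1 (lagging, φ = 0.3°)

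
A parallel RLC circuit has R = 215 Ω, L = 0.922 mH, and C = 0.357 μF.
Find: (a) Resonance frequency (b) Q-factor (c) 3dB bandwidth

Step 1 — Resonance: ω₀ = 1/√(LC) = 1/√(0.000922·3.57e-07) = 5.512e+04 rad/s.
Step 2 — f₀ = ω₀/(2π) = 8772 Hz.
Step 3 — Parallel Q: Q = R/(ω₀L) = 215/(5.512e+04·0.000922) = 4.231.
Step 4 — Bandwidth: Δω = ω₀/Q = 1.303e+04 rad/s; BW = Δω/(2π) = 2074 Hz.

(a) f₀ = 8772 Hz  (b) Q = 4.231  (c) BW = 2074 Hz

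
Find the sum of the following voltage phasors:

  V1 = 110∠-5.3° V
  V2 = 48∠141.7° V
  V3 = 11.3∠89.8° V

Step 1 — Convert each phasor to rectangular form:
  V1 = 110·(cos(-5.3°) + j·sin(-5.3°)) = 109.5 - j10.16 V
  V2 = 48·(cos(141.7°) + j·sin(141.7°)) = -37.67 + j29.75 V
  V3 = 11.3·(cos(89.8°) + j·sin(89.8°)) = 0.03944 + j11.3 V
Step 2 — Sum components: V_total = 71.9 + j30.89 V.
Step 3 — Convert to polar: |V_total| = 78.25 V, ∠V_total = 23.2°.

V_total = 78.25∠23.2° V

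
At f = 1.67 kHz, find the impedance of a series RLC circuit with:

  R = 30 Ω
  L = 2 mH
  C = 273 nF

Step 1 — Angular frequency: ω = 2π·f = 2π·1670 = 1.049e+04 rad/s.
Step 2 — Component impedances:
  R: Z = R = 30 Ω
  L: Z = jωL = j·1.049e+04·0.002 = 0 + j20.99 Ω
  C: Z = 1/(jωC) = -j/(ω·C) = 0 - j349.1 Ω
Step 3 — Series combination: Z_total = R + L + C = 30 - j328.1 Ω = 329.5∠-84.8° Ω.

Z = 30 - j328.1 Ω = 329.5∠-84.8° Ω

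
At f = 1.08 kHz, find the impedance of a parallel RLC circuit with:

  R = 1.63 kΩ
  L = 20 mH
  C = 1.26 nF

Step 1 — Angular frequency: ω = 2π·f = 2π·1080 = 6786 rad/s.
Step 2 — Component impedances:
  R: Z = R = 1630 Ω
  L: Z = jωL = j·6786·0.02 = 0 + j135.7 Ω
  C: Z = 1/(jωC) = -j/(ω·C) = 0 - j1.17e+05 Ω
Step 3 — Parallel combination: 1/Z_total = 1/R + 1/L + 1/C; Z_total = 11.25 + j134.9 Ω = 135.4∠85.2° Ω.

Z = 11.25 + j134.9 Ω = 135.4∠85.2° Ω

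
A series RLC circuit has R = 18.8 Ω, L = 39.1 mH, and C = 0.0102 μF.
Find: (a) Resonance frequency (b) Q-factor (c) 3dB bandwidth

Step 1 — Resonance: ω₀ = 1/√(LC) = 1/√(0.0391·1.02e-08) = 5.007e+04 rad/s.
Step 2 — f₀ = ω₀/(2π) = 7970 Hz.
Step 3 — Series Q: Q = ω₀L/R = 5.007e+04·0.0391/18.8 = 104.1.
Step 4 — Bandwidth: Δω = ω₀/Q = 480.8 rad/s; BW = Δω/(2π) = 76.52 Hz.

(a) f₀ = 7970 Hz  (b) Q = 104.1  (c) BW = 76.52 Hz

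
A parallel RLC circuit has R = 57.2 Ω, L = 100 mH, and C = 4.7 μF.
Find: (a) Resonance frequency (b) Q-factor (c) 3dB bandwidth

Step 1 — Resonance: ω₀ = 1/√(LC) = 1/√(0.1·4.7e-06) = 1459 rad/s.
Step 2 — f₀ = ω₀/(2π) = 232.2 Hz.
Step 3 — Parallel Q: Q = R/(ω₀L) = 57.2/(1459·0.1) = 0.3921.
Step 4 — Bandwidth: Δω = ω₀/Q = 3720 rad/s; BW = Δω/(2π) = 592 Hz.

(a) f₀ = 232.2 Hz  (b) Q = 0.3921  (c) BW = 592 Hz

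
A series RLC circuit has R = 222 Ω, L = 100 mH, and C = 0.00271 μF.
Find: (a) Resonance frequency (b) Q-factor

Step 1 — Resonance condition Im(Z)=0 gives ω₀ = 1/√(LC).
Step 2 — ω₀ = 1/√(0.1·2.71e-09) = 6.075e+04 rad/s.
Step 3 — f₀ = ω₀/(2π) = 9668 Hz.
Step 4 — Series Q: Q = ω₀L/R = 6.075e+04·0.1/222 = 27.36.

(a) f₀ = 9668 Hz  (b) Q = 27.36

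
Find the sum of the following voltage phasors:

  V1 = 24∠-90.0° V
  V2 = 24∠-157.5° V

Step 1 — Convert each phasor to rectangular form:
  V1 = 24·(cos(-90.0°) + j·sin(-90.0°)) = 0 - j24 V
  V2 = 24·(cos(-157.5°) + j·sin(-157.5°)) = -22.17 - j9.184 V
Step 2 — Sum components: V_total = -22.17 - j33.18 V.
Step 3 — Convert to polar: |V_total| = 39.91 V, ∠V_total = -123.7°.

V_total = 39.91∠-123.7° V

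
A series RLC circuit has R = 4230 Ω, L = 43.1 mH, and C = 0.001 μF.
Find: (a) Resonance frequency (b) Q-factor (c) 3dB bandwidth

Step 1 — Resonance: ω₀ = 1/√(LC) = 1/√(0.0431·1e-09) = 1.523e+05 rad/s.
Step 2 — f₀ = ω₀/(2π) = 2.424e+04 Hz.
Step 3 — Series Q: Q = ω₀L/R = 1.523e+05·0.0431/4230 = 1.552.
Step 4 — Bandwidth: Δω = ω₀/Q = 9.814e+04 rad/s; BW = Δω/(2π) = 1.562e+04 Hz.

(a) f₀ = 2.424e+04 Hz  (b) Q = 1.552  (c) BW = 1.562e+04 Hz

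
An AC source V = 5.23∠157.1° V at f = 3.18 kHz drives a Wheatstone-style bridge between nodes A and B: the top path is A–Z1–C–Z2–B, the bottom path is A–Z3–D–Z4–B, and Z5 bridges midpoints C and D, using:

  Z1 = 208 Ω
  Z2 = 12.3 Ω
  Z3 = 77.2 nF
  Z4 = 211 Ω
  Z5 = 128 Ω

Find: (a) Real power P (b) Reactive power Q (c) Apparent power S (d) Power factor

Step 1 — Angular frequency: ω = 2π·f = 2π·3180 = 1.998e+04 rad/s.
Step 2 — Component impedances:
  Z1: Z = R = 208 Ω
  Z2: Z = R = 12.3 Ω
  Z3: Z = 1/(jωC) = -j/(ω·C) = 0 - j648.3 Ω
  Z4: Z = R = 211 Ω
  Z5: Z = R = 128 Ω
Step 3 — Bridge requires nodal analysis (the Z5 bridge couples midpoints C and D, so the two paths cannot be reduced to a simple series/parallel combination). Setting node B to ground and injecting 1 A at node A, the 3-node admittance system at A, C, D solves to V_A = Z_AB = 193.9 - j58.07 Ω = 202.5∠-16.7° Ω.
Step 4 — Source phasor: V = 5.23∠157.1° V = -4.818 + j2.035 V.
Step 5 — Current: I = V / Z = -0.02568 + j0.002804 A = 0.02583∠173.8° A.
Step 6 — Complex power: S = V·I* = 0.1294 - j0.03875 VA.
Step 7 — Real power: P = Re(S) = 0.1294 W.
Step 8 — Reactive power: Q = Im(S) = -0.03875 VAR.
Step 9 — Apparent power: |S| = 0.1351 VA.
Step 10 — Power factor: PF = P/|S| = 0.958 (leading).

(a) P = 0.1294 W  (b) Q = -0.03875 VAR  (c) S = 0.1351 VA  (d) PF = 0.958 (leading)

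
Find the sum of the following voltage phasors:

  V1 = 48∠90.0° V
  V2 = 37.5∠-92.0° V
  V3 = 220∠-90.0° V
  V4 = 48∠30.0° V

Step 1 — Convert each phasor to rectangular form:
  V1 = 48·(cos(90.0°) + j·sin(90.0°)) = 0 + j48 V
  V2 = 37.5·(cos(-92.0°) + j·sin(-92.0°)) = -1.309 - j37.48 V
  V3 = 220·(cos(-90.0°) + j·sin(-90.0°)) = 0 - j220 V
  V4 = 48·(cos(30.0°) + j·sin(30.0°)) = 41.57 + j24 V
Step 2 — Sum components: V_total = 40.26 - j185.5 V.
Step 3 — Convert to polar: |V_total| = 189.8 V, ∠V_total = -77.8°.

V_total = 189.8∠-77.8° V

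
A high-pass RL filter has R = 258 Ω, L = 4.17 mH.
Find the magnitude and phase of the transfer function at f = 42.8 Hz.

Step 1 — Angular frequency: ω = 2π·42.8 = 268.9 rad/s.
Step 2 — Transfer function: H(jω) = jωL/(R + jωL).
Step 3 — Numerator jωL = j·1.121; denominator R + jωL = 258 + j1.121.
Step 4 — H = 1.889e-05 + j0.004346.
Step 5 — Magnitude: |H| = 0.004346 (-47.2 dB); phase: φ = 89.8°.

|H| = 0.004346 (-47.2 dB), φ = 89.8°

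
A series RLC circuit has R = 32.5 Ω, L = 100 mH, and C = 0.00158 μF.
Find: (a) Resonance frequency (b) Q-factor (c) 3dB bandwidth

Step 1 — Resonance: ω₀ = 1/√(LC) = 1/√(0.1·1.58e-09) = 7.956e+04 rad/s.
Step 2 — f₀ = ω₀/(2π) = 1.266e+04 Hz.
Step 3 — Series Q: Q = ω₀L/R = 7.956e+04·0.1/32.5 = 244.8.
Step 4 — Bandwidth: Δω = ω₀/Q = 325 rad/s; BW = Δω/(2π) = 51.73 Hz.

(a) f₀ = 1.266e+04 Hz  (b) Q = 244.8  (c) BW = 51.73 Hz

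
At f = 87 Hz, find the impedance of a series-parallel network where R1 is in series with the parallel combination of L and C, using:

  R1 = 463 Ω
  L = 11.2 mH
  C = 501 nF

Step 1 — Angular frequency: ω = 2π·f = 2π·87 = 546.6 rad/s.
Step 2 — Component impedances:
  R1: Z = R = 463 Ω
  L: Z = jωL = j·546.6·0.0112 = 0 + j6.122 Ω
  C: Z = 1/(jωC) = -j/(ω·C) = 0 - j3651 Ω
Step 3 — Parallel branch: L || C = 1/(1/L + 1/C) = 0 + j6.133 Ω.
Step 4 — Series with R1: Z_total = R1 + (L || C) = 463 + j6.133 Ω = 463∠0.8° Ω.

Z = 463 + j6.133 Ω = 463∠0.8° Ω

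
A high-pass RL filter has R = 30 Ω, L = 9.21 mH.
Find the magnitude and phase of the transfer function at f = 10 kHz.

Step 1 — Angular frequency: ω = 2π·1e+04 = 6.283e+04 rad/s.
Step 2 — Transfer function: H(jω) = jωL/(R + jωL).
Step 3 — Numerator jωL = j·578.7; denominator R + jωL = 30 + j578.7.
Step 4 — H = 0.9973 + j0.0517.
Step 5 — Magnitude: |H| = 0.9987 (-0.0 dB); phase: φ = 3.0°.

|H| = 0.9987 (-0.0 dB), φ = 3.0°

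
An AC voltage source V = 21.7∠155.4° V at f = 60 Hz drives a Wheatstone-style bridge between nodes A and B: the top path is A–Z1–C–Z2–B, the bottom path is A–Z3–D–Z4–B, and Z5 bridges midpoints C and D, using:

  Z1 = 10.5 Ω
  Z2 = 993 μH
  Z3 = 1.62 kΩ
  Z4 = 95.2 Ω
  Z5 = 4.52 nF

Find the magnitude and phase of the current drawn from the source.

Step 1 — Angular frequency: ω = 2π·f = 2π·60 = 377 rad/s.
Step 2 — Component impedances:
  Z1: Z = R = 10.5 Ω
  Z2: Z = jωL = j·377·0.000993 = 0 + j0.3744 Ω
  Z3: Z = R = 1620 Ω
  Z4: Z = R = 95.2 Ω
  Z5: Z = 1/(jωC) = -j/(ω·C) = 0 - j5.869e+05 Ω
Step 3 — Bridge requires nodal analysis (the Z5 bridge couples midpoints C and D, so the two paths cannot be reduced to a simple series/parallel combination). Setting node B to ground and injecting 1 A at node A, the 3-node admittance system at A, C, D solves to V_A = Z_AB = 10.44 + j0.3698 Ω = 10.44∠2.0° Ω.
Step 4 — Source phasor: V = 21.7∠155.4° V = -19.73 + j9.033 V.
Step 5 — Ohm's law: I = V / Z_total = (-19.73 + j9.033) / (10.44 + j0.3698) = -1.858 + j0.9314 A.
Step 6 — Convert to polar: |I| = 2.078 A, ∠I = 153.4°.

I = 2.078∠153.4° A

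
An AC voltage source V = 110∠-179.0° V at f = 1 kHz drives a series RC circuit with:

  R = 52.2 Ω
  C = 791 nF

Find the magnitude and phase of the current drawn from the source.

Step 1 — Angular frequency: ω = 2π·f = 2π·1000 = 6283 rad/s.
Step 2 — Component impedances:
  R: Z = R = 52.2 Ω
  C: Z = 1/(jωC) = -j/(ω·C) = 0 - j201.2 Ω
Step 3 — Series combination: Z_total = R + C = 52.2 - j201.2 Ω = 207.9∠-75.5° Ω.
Step 4 — Source phasor: V = 110∠-179.0° V = -110 - j1.92 V.
Step 5 — Ohm's law: I = V / Z_total = (-110 - j1.92) / (52.2 - j201.2) = -0.1239 - j0.5145 A.
Step 6 — Convert to polar: |I| = 0.5292 A, ∠I = -103.5°.

I = 0.5292∠-103.5° A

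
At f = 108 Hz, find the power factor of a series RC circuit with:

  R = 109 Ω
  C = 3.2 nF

Step 1 — Angular frequency: ω = 2π·f = 2π·108 = 678.6 rad/s.
Step 2 — Component impedances:
  R: Z = R = 109 Ω
  C: Z = 1/(jωC) = -j/(ω·C) = 0 - j4.605e+05 Ω
Step 3 — Series combination: Z_total = R + C = 109 - j4.605e+05 Ω = 4.605e+05∠-90.0° Ω.
Step 4 — Power factor: PF = cos(φ) = Re(Z)/|Z| = 109/4.605e+05 = 0.0002367.
Step 5 — Type: Im(Z) = -4.605e+05 ⇒ leading (phase φ = -90.0°).

PF = 0.0002367 (leading, φ = -90.0°)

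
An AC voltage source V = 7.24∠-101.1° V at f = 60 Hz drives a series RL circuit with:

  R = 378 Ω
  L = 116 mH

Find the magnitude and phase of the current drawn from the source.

Step 1 — Angular frequency: ω = 2π·f = 2π·60 = 377 rad/s.
Step 2 — Component impedances:
  R: Z = R = 378 Ω
  L: Z = jωL = j·377·0.116 = 0 + j43.73 Ω
Step 3 — Series combination: Z_total = R + L = 378 + j43.73 Ω = 380.5∠6.6° Ω.
Step 4 — Source phasor: V = 7.24∠-101.1° V = -1.394 - j7.105 V.
Step 5 — Ohm's law: I = V / Z_total = (-1.394 - j7.105) / (378 + j43.73) = -0.005784 - j0.01813 A.
Step 6 — Convert to polar: |I| = 0.01903 A, ∠I = -107.7°.

I = 0.01903∠-107.7° A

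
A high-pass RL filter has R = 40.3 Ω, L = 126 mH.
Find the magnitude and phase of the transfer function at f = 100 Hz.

Step 1 — Angular frequency: ω = 2π·100 = 628.3 rad/s.
Step 2 — Transfer function: H(jω) = jωL/(R + jωL).
Step 3 — Numerator jωL = j·79.17; denominator R + jωL = 40.3 + j79.17.
Step 4 — H = 0.7942 + j0.4043.
Step 5 — Magnitude: |H| = 0.8912 (-1.0 dB); phase: φ = 27.0°.

|H| = 0.8912 (-1.0 dB), φ = 27.0°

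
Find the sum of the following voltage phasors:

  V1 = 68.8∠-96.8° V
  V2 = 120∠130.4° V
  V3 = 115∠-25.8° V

Step 1 — Convert each phasor to rectangular form:
  V1 = 68.8·(cos(-96.8°) + j·sin(-96.8°)) = -8.146 - j68.32 V
  V2 = 120·(cos(130.4°) + j·sin(130.4°)) = -77.77 + j91.38 V
  V3 = 115·(cos(-25.8°) + j·sin(-25.8°)) = 103.5 - j50.05 V
Step 2 — Sum components: V_total = 17.62 - j26.98 V.
Step 3 — Convert to polar: |V_total| = 32.22 V, ∠V_total = -56.9°.

V_total = 32.22∠-56.9° V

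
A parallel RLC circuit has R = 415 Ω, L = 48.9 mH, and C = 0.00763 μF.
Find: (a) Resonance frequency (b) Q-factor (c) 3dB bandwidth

Step 1 — Resonance: ω₀ = 1/√(LC) = 1/√(0.0489·7.63e-09) = 5.177e+04 rad/s.
Step 2 — f₀ = ω₀/(2π) = 8240 Hz.
Step 3 — Parallel Q: Q = R/(ω₀L) = 415/(5.177e+04·0.0489) = 0.1639.
Step 4 — Bandwidth: Δω = ω₀/Q = 3.158e+05 rad/s; BW = Δω/(2π) = 5.026e+04 Hz.

(a) f₀ = 8240 Hz  (b) Q = 0.1639  (c) BW = 5.026e+04 Hz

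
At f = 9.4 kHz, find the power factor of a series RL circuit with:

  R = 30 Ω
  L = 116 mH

Step 1 — Angular frequency: ω = 2π·f = 2π·9400 = 5.906e+04 rad/s.
Step 2 — Component impedances:
  R: Z = R = 30 Ω
  L: Z = jωL = j·5.906e+04·0.116 = 0 + j6851 Ω
Step 3 — Series combination: Z_total = R + L = 30 + j6851 Ω = 6851∠89.7° Ω.
Step 4 — Power factor: PF = cos(φ) = Re(Z)/|Z| = 30/6851 = 0.004379.
Step 5 — Type: Im(Z) = 6851 ⇒ lagging (phase φ = 89.7°).

PF = 0.004379 (lagging, φ = 89.7°)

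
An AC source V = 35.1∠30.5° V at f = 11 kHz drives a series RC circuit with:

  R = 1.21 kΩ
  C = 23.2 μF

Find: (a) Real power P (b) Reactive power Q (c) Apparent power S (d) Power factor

Step 1 — Angular frequency: ω = 2π·f = 2π·1.1e+04 = 6.912e+04 rad/s.
Step 2 — Component impedances:
  R: Z = R = 1210 Ω
  C: Z = 1/(jωC) = -j/(ω·C) = 0 - j0.6236 Ω
Step 3 — Series combination: Z_total = R + C = 1210 - j0.6236 Ω = 1210∠-0.0° Ω.
Step 4 — Source phasor: V = 35.1∠30.5° V = 30.24 + j17.81 V.
Step 5 — Current: I = V / Z = 0.02499 + j0.01474 A = 0.02901∠30.5° A.
Step 6 — Complex power: S = V·I* = 1.018 - j0.0005248 VA.
Step 7 — Real power: P = Re(S) = 1.018 W.
Step 8 — Reactive power: Q = Im(S) = -0.0005248 VAR.
Step 9 — Apparent power: |S| = 1.018 VA.
Step 10 — Power factor: PF = P/|S| = 1 (leading).

(a) P = 1.018 W  (b) Q = -0.0005248 VAR  (c) S = 1.018 VA  (d) PF = 1 (leading)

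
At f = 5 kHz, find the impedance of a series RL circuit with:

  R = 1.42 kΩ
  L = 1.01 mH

Step 1 — Angular frequency: ω = 2π·f = 2π·5000 = 3.142e+04 rad/s.
Step 2 — Component impedances:
  R: Z = R = 1420 Ω
  L: Z = jωL = j·3.142e+04·0.00101 = 0 + j31.73 Ω
Step 3 — Series combination: Z_total = R + L = 1420 + j31.73 Ω = 1420∠1.3° Ω.

Z = 1420 + j31.73 Ω = 1420∠1.3° Ω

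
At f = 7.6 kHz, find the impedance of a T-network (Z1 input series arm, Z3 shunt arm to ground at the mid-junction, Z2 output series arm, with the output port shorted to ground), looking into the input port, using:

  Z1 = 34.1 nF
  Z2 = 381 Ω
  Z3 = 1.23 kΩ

Step 1 — Angular frequency: ω = 2π·f = 2π·7600 = 4.775e+04 rad/s.
Step 2 — Component impedances:
  Z1: Z = 1/(jωC) = -j/(ω·C) = 0 - j614.1 Ω
  Z2: Z = R = 381 Ω
  Z3: Z = R = 1230 Ω
Step 3 — With the output port shorted to ground, the output series arm Z2 runs from the junction to ground; the shunt arm Z3 also runs from the junction to ground. They appear in parallel: Z3 || Z2 = 290.9 Ω.
Step 4 — Series with input arm Z1: Z_in = Z1 + (Z3 || Z2) = 290.9 - j614.1 Ω = 679.5∠-64.7° Ω.

Z = 290.9 - j614.1 Ω = 679.5∠-64.7° Ω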